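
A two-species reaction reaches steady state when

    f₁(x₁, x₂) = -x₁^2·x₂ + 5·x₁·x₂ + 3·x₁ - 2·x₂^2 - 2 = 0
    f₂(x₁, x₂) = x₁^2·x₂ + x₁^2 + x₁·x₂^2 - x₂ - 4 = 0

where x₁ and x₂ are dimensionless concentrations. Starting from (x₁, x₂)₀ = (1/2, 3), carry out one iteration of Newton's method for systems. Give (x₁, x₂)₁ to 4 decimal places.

(0.7558, 2.1885)

At (1/2, 3): F = (-11.7500, -1.5000).
Jacobian J = [[-2·x₁·x₂ + 5·x₂ + 3, -x₁^2 + 5·x₁ - 4·x₂], [2·x₁·x₂ + 2·x₁ + x₂^2, x₁^2 + 2·x₁·x₂ - 1]].
At the point, J = [[15.0000, -9.7500], [13.0000, 2.2500]] (det J = 160.5000).
Solving J·Δ = −F gives Δ = (0.2558, -0.8115).
Then the next iterate is (x₁, x₂)₁ = (0.7558, 2.1885).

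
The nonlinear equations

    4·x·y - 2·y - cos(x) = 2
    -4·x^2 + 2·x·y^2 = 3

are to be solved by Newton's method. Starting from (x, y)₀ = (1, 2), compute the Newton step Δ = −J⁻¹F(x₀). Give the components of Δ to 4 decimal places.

At (1, 2): F = (1.459698, 1.0000).
Jacobian J = [[4·y + sin(x), 4·x - 2], [-8·x + 2·y^2, 4·x·y]].
At the point, J = [[8.841471, 2.0000], [0.0000, 8.0000]] (det J = 70.731768).
Solving J·Δ = −F gives Δ = (-0.1368, -0.1250).

(-0.1368, -0.1250)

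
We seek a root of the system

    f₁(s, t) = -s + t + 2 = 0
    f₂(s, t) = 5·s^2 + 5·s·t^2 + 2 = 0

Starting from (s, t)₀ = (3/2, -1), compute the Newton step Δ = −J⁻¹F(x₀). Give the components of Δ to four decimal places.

At (3/2, -1): F = (-0.5000, 20.7500).
Jacobian J = [[-1, 1], [10·s + 5·t^2, 10·s·t]].
At the point, J = [[-1.0000, 1.0000], [20.0000, -15.0000]] (det J = -5.0000).
Solving J·Δ = −F gives Δ = (-2.6500, -2.1500).

(-2.6500, -2.1500)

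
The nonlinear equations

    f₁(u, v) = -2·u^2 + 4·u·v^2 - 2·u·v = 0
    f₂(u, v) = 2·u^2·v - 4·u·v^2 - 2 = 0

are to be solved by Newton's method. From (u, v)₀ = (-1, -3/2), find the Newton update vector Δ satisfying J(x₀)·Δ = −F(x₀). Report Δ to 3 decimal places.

(0.712, 0.186)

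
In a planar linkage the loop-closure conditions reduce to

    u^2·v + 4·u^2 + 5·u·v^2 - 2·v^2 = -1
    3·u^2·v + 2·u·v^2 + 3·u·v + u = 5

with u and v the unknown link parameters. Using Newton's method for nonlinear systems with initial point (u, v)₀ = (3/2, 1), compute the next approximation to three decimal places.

(0.380, 1.350)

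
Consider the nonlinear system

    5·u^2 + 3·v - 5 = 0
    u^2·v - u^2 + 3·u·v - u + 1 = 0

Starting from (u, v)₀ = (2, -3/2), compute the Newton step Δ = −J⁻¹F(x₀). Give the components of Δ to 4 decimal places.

At (2, -3/2): F = (10.5000, -20.0000).
Jacobian J = [[10·u, 3], [2·u·v - 2·u + 3·v - 1, u^2 + 3·u]].
At the point, J = [[20.0000, 3.0000], [-15.5000, 10.0000]] (det J = 246.5000).
Solving J·Δ = −F gives Δ = (-0.6694, 0.9625).

(-0.6694, 0.9625)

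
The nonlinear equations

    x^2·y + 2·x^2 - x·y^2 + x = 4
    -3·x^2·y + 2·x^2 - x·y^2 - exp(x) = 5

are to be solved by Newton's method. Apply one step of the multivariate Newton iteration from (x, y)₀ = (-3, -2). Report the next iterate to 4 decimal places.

At (-3, -2): F = (5.0000, 78.950213).
Jacobian J = [[2·x·y + 4·x - y^2 + 1, x^2 - 2·x·y], [-6·x·y + 4·x - y^2 - exp(x), -3·x^2 - 2·x·y]].
At the point, J = [[-3.0000, -3.0000], [-52.049787, -39.0000]] (det J = -39.149361).
Solving J·Δ = −F gives Δ = (1.0690, 0.5977).
Then the next iterate is (x, y)₁ = (-1.9310, -1.4023).

(-1.9310, -1.4023)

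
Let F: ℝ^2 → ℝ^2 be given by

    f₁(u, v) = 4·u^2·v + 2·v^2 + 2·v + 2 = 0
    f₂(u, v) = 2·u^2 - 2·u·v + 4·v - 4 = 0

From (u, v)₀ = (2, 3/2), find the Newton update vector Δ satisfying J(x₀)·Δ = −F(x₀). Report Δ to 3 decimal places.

At (2, 3/2): F = (33.500, 4.000).
Jacobian J = [[8·u·v, 4·u^2 + 4·v + 2], [4·u - 2·v, -2·u + 4]].
At the point, J = [[24.000, 24.000], [5.000, 0.000]] (det J = -120.000).
Solving J·Δ = −F gives Δ = (-0.800, -0.596).

(-0.800, -0.596)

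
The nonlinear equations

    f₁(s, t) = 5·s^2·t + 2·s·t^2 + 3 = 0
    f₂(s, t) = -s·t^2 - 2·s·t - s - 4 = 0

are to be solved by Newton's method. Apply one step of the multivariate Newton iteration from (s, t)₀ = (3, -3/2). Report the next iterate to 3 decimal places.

At (3, -3/2): F = (-51.000, -4.750).
Jacobian J = [[10·s·t + 2·t^2, 5·s^2 + 4·s·t], [-t^2 - 2·t - 1, -2·s·t - 2·s]].
At the point, J = [[-40.500, 27.000], [-0.250, 3.000]] (det J = -114.750).
Solving J·Δ = −F gives Δ = (-0.216, 1.565).
Then the next iterate is (s, t)₁ = (2.784, 0.065).

(2.784, 0.065)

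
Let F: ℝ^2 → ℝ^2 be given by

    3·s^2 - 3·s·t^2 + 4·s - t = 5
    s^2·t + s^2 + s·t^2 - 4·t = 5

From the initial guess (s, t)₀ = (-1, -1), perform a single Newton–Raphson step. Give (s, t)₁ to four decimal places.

(0.0000, -2.0000)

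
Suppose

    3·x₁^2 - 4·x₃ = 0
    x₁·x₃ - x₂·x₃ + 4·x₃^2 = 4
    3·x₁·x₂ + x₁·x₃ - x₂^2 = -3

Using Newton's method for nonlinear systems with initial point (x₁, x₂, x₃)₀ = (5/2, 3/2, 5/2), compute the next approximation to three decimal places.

At (5/2, 3/2, 5/2): F = (8.750, 23.500, 18.250).
Jacobian J = [[6·x₁, 0, -4], [x₃, -x₃, x₁ - x₂ + 8·x₃], [3·x₂ + x₃, 3·x₁ - 2·x₂, x₁]].
At the point, J = [[15.000, 0.000, -4.000], [2.500, -2.500, 21.000], [7.000, 4.500, 2.500]] (det J = -1626.250).
Solving J·Δ = −F gives Δ = (-0.914, -1.943, -1.242).
Then the next iterate is (x₁, x₂, x₃)₁ = (1.586, -0.443, 1.258).

(1.586, -0.443, 1.258)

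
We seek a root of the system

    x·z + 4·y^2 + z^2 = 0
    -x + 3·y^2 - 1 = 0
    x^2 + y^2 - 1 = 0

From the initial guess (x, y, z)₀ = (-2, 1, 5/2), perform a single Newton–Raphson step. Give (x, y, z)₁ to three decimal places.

(-1.273, 0.455, 1.598)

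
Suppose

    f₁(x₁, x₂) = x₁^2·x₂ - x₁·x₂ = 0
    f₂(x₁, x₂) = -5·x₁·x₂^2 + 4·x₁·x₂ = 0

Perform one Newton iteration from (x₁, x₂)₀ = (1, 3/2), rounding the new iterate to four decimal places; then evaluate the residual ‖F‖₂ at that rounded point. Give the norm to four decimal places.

At (1, 3/2): F = (0.0000, -5.2500).
Jacobian J = [[2·x₁·x₂ - x₂, x₁^2 - x₁], [-5·x₂^2 + 4·x₂, -10·x₁·x₂ + 4·x₁]].
At the point, J = [[1.5000, 0.0000], [-5.2500, -11.0000]] (det J = -16.5000).
Solving J·Δ = −F gives Δ = (0.0000, -0.4773).
Then the next iterate is (x₁, x₂)₁ = (1.0000, 1.0227).
Re-evaluating at (1.0000, 1.0227): F = (0.0000, -1.138776), so ‖F‖₂ = 1.1388.

1.1388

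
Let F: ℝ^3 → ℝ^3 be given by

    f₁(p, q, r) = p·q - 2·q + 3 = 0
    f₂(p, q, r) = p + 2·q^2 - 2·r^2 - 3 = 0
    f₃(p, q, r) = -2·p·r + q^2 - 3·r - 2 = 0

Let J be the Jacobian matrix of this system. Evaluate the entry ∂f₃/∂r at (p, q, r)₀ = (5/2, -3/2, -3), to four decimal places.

∂f₃/∂r = -2·p - 3.
At (5/2, -3/2, -3) this is -8.0000.

-8.0000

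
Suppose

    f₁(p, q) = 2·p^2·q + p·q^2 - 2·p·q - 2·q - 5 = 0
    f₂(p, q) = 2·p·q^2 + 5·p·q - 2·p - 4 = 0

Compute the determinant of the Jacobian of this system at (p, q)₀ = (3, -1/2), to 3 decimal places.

J = [[4·p·q + q^2 - 2·q, 2·p^2 + 2·p·q - 2·p - 2], [2·q^2 + 5·q - 2, 4·p·q + 5·p]].
At the point, J = [[-4.750, 7.000], [-4.000, 9.000]].
det J = -14.750.

-14.750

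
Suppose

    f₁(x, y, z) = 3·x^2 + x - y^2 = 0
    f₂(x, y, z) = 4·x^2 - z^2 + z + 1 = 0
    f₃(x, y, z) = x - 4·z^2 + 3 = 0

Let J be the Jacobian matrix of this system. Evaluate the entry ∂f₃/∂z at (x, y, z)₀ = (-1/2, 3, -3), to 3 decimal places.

∂f₃/∂z = -8·z.
At (-1/2, 3, -3) this is 24.000.

24.000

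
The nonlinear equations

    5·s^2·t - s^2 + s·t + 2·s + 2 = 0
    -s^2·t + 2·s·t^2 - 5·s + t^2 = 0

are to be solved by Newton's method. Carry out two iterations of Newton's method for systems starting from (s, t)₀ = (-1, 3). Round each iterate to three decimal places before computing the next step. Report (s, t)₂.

At (-1, 3): F = (11.000, -7.000).
Jacobian J = [[10·s·t - 2·s + t + 2, 5·s^2 + s], [-2·s·t + 2·t^2 - 5, -s^2 + 4·s·t + 2·t]].
At the point, J = [[-23.000, 4.000], [19.000, -7.000]] (det J = 85.000).
Solving J·Δ = −F gives Δ = (0.576, 0.565).
Then the next iterate is (s, t)₁ = (-0.424, 3.565).
Round to (-0.424, 3.565) and repeat: F = (2.66517, 3.41090), J = [[-8.70260, 0.47488], [23.44157, 0.90398]].
Δ = (0.042, -4.851), so (s, t)₂ = (-0.382, -1.286).

(-0.382, -1.286)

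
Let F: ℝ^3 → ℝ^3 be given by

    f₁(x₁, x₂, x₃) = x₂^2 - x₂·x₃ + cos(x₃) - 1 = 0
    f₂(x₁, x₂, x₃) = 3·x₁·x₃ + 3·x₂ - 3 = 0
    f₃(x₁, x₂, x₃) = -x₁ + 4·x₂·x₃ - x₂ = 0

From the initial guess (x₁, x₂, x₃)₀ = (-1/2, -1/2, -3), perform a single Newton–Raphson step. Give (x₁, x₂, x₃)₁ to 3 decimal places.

(-1.596, -0.797, 2.982)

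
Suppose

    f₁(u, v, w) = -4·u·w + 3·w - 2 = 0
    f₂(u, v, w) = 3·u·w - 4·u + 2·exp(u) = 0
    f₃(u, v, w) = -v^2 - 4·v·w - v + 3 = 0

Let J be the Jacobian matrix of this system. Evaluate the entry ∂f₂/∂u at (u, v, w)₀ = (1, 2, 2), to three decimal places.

∂f₂/∂u = 3·w + 2·exp(u) - 4.
At (1, 2, 2) this is 7.437.

7.437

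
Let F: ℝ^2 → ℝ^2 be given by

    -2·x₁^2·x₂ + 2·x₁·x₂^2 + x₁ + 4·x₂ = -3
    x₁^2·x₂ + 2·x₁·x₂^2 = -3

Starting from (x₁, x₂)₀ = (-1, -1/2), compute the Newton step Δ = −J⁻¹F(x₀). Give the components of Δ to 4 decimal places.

At (-1, -1/2): F = (0.5000, 2.0000).
Jacobian J = [[-4·x₁·x₂ + 2·x₂^2 + 1, -2·x₁^2 + 4·x₁·x₂ + 4], [2·x₁·x₂ + 2·x₂^2, x₁^2 + 4·x₁·x₂]].
At the point, J = [[-0.5000, 4.0000], [1.5000, 3.0000]] (det J = -7.5000).
Solving J·Δ = −F gives Δ = (-0.8667, -0.2333).

(-0.8667, -0.2333)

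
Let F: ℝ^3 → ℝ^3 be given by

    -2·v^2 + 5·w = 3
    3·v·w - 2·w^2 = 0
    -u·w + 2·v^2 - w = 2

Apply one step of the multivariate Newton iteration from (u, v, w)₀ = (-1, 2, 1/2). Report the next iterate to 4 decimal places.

(-7.8354, 0.8228, 0.3165)

At (-1, 2, 1/2): F = (-8.5000, 2.5000, 6.0000).
Jacobian J = [[0, -4·v, 5], [0, 3·w, 3·v - 4·w], [-w, 4·v, -u - 1]].
At the point, J = [[0.0000, -8.0000, 5.0000], [0.0000, 1.5000, 4.0000], [-0.5000, 8.0000, 0.0000]] (det J = 19.7500).
Solving J·Δ = −F gives Δ = (-6.8354, -1.1772, -0.1835).
Then the next iterate is (u, v, w)₁ = (-7.8354, 0.8228, 0.3165).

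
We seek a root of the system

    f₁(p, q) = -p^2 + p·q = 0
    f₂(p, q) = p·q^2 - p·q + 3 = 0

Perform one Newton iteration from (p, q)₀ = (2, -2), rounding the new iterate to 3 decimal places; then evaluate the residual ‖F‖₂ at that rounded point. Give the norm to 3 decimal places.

5.654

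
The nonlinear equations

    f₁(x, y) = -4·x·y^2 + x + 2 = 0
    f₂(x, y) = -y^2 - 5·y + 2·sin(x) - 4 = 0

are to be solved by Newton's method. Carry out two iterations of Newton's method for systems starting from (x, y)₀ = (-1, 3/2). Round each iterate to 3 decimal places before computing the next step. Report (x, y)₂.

(-4.277, -0.345)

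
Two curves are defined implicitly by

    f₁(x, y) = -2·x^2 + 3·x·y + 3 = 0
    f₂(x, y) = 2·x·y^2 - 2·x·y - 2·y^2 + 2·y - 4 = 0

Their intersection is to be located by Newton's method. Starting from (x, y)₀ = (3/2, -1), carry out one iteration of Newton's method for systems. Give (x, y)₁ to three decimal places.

At (3/2, -1): F = (-6.000, -2.000).
Jacobian J = [[-4·x + 3·y, 3·x], [2·y^2 - 2·y, 4·x·y - 2·x - 4·y + 2]].
At the point, J = [[-9.000, 4.500], [4.000, -3.000]] (det J = 9.000).
Solving J·Δ = −F gives Δ = (-3.000, -4.667).
Then the next iterate is (x, y)₁ = (-1.500, -5.667).

(-1.500, -5.667)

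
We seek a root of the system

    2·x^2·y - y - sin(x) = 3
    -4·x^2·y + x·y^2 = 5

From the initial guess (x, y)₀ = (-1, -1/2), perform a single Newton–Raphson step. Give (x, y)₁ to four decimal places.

(16.8441, -23.8884)

At (-1, -1/2): F = (-2.658529, -3.2500).
Jacobian J = [[4·x·y - cos(x), 2·x^2 - 1], [-8·x·y + y^2, -4·x^2 + 2·x·y]].
At the point, J = [[1.459698, 1.0000], [-3.7500, -3.0000]] (det J = -0.629093).
Solving J·Δ = −F gives Δ = (17.8441, -23.3884).
Then the next iterate is (x, y)₁ = (16.8441, -23.8884).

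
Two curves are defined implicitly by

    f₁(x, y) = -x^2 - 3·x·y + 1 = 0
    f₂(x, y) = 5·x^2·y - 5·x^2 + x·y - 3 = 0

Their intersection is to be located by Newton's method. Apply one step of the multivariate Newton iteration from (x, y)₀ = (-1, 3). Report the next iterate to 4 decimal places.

At (-1, 3): F = (9.0000, 4.0000).
Jacobian J = [[-2·x - 3·y, -3·x], [10·x·y - 10·x + y, 5·x^2 + x]].
At the point, J = [[-7.0000, 3.0000], [-17.0000, 4.0000]] (det J = 23.0000).
Solving J·Δ = −F gives Δ = (-1.0435, -5.4348).
Then the next iterate is (x, y)₁ = (-2.0435, -2.4348).

(-2.0435, -2.4348)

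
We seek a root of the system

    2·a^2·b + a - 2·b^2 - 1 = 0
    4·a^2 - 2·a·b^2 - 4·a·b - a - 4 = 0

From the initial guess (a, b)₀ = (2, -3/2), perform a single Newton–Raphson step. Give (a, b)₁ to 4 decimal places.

(1.1127, -1.0900)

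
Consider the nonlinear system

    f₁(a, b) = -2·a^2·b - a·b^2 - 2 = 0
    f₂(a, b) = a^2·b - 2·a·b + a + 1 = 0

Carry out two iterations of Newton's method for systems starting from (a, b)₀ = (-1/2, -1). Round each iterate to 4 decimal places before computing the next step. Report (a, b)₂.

(-0.3931, -3.2129)

At (-1/2, -1): F = (-1.0000, -0.7500).
Jacobian J = [[-4·a·b - b^2, -2·a^2 - 2·a·b], [2·a·b - 2·b + 1, a^2 - 2·a]].
At the point, J = [[-3.0000, -1.5000], [4.0000, 1.2500]] (det J = 2.2500).
Solving J·Δ = −F gives Δ = (1.0556, -2.7778).
Then the next iterate is (a, b)₁ = (0.5556, -3.7778).
Round to (0.5556, -3.7778) and repeat: F = (-7.597049, 4.587317), J = [[-5.875990, 3.580509], [4.357709, -0.802509]].
Δ = (-0.9487, 0.5649), so (a, b)₂ = (-0.3931, -3.2129).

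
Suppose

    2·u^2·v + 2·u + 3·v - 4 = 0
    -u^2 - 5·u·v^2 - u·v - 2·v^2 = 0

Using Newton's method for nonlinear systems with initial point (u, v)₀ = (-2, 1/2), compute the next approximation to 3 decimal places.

(-2.313, 0.670)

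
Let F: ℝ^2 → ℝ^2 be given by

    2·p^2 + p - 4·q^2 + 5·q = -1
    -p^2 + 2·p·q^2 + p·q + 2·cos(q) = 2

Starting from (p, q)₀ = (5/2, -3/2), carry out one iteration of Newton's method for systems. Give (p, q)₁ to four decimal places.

At (5/2, -3/2): F = (-0.5000, -0.608526).
Jacobian J = [[4·p + 1, -8·q + 5], [-2·p + 2·q^2 + q, 4·p·q + p - 2·sin(q)]].
At the point, J = [[11.0000, 17.0000], [-2.0000, -10.505010]] (det J = -81.555110).
Solving J·Δ = −F gives Δ = (0.1913, -0.0943).
Then the next iterate is (p, q)₁ = (2.6913, -1.5943).

(2.6913, -1.5943)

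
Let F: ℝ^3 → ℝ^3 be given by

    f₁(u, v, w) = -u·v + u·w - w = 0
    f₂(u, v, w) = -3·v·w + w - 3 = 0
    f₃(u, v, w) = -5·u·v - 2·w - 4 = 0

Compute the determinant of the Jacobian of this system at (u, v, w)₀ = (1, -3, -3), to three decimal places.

J = [[-v + w, -u, u - 1], [0, -3·w, -3·v + 1], [-5·v, -5·u, -2]].
At the point, J = [[0.000, -1.000, 0.000], [0.000, 9.000, 10.000], [15.000, -5.000, -2.000]].
det J = -150.000.

-150.000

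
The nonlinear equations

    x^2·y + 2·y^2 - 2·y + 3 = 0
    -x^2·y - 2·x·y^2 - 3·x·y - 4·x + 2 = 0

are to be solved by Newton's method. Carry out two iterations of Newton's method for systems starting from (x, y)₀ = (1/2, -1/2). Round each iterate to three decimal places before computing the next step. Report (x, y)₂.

(1.472, -3.012)

At (1/2, -1/2): F = (4.375, 0.625).
Jacobian J = [[2·x·y, x^2 + 4·y - 2], [-2·x·y - 2·y^2 - 3·y - 4, -x^2 - 4·x·y - 3·x]].
At the point, J = [[-0.500, -3.750], [-2.500, -0.750]] (det J = -9.000).
Solving J·Δ = −F gives Δ = (-0.104, 1.181).
Then the next iterate is (x, y)₁ = (0.396, 0.681).
Round to (0.396, 0.681) and repeat: F = (2.67231, -0.86712), J = [[0.53935, 0.88082], [-7.50987, -2.42352]].
Δ = (1.076, -3.693), so (x, y)₂ = (1.472, -3.012).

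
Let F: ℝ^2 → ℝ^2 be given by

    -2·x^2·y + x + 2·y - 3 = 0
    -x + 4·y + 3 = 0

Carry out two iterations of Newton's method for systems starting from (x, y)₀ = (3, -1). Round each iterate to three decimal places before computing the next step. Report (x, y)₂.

(3.000, 0.000)

At (3, -1): F = (16.000, -4.000).
Jacobian J = [[-4·x·y + 1, -2·x^2 + 2], [-1, 4]].
At the point, J = [[13.000, -16.000], [-1.000, 4.000]] (det J = 36.000).
Solving J·Δ = −F gives Δ = (0.000, 1.000).
Then the next iterate is (x, y)₁ = (3.000, 0.000).
Round to (3.000, 0.000) and repeat: F = (0.000, 0.000), J = [[1.000, -16.000], [-1.000, 4.000]].
Δ = (0.000, 0.000), so (x, y)₂ = (3.000, 0.000).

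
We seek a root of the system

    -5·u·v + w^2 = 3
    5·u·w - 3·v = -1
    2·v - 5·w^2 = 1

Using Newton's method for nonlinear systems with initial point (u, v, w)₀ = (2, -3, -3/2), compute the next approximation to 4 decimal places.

(1.6925, -0.8139, -0.5748)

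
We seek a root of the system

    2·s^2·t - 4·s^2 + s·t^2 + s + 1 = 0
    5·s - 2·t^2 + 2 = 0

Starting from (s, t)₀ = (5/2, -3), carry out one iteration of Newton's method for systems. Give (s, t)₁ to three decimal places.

(1.544, -2.310)

At (5/2, -3): F = (-36.500, -3.500).
Jacobian J = [[4·s·t - 8·s + t^2 + 1, 2·s^2 + 2·s·t], [5, -4·t]].
At the point, J = [[-40.000, -2.500], [5.000, 12.000]] (det J = -467.500).
Solving J·Δ = −F gives Δ = (-0.956, 0.690).
Then the next iterate is (s, t)₁ = (1.544, -2.310).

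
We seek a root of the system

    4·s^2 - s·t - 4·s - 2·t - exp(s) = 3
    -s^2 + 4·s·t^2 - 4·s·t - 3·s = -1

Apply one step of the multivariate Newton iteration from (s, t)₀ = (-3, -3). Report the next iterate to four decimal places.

(-1.2986, -2.3306)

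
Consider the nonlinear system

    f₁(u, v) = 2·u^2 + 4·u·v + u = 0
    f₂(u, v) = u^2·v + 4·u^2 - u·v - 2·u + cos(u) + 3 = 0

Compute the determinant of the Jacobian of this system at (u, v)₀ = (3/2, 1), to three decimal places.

J = [[4·u + 4·v + 1, 4·u], [2·u·v + 8·u - v - sin(u) - 2, u^2 - u]].
At the point, J = [[11.000, 6.000], [11.00251, 0.750]].
det J = -57.765.

-57.765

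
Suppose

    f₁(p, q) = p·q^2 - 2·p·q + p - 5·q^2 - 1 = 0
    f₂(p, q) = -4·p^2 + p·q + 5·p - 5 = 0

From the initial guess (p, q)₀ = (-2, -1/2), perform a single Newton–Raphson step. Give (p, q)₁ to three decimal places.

(-0.507, -0.192)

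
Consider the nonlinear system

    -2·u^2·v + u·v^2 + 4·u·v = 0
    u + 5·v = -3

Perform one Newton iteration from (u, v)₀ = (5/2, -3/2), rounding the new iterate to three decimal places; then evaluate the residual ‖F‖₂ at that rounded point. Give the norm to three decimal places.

2.575

At (5/2, -3/2): F = (9.375, -2.000).
Jacobian J = [[-4·u·v + v^2 + 4·v, -2·u^2 + 2·u·v + 4·u], [1, 5]].
At the point, J = [[11.250, -10.000], [1.000, 5.000]] (det J = 66.250).
Solving J·Δ = −F gives Δ = (-0.406, 0.481).
Then the next iterate is (u, v)₁ = (2.094, -1.019).
Re-evaluating at (2.094, -1.019): F = (2.57548, -0.001), so ‖F‖₂ = 2.575.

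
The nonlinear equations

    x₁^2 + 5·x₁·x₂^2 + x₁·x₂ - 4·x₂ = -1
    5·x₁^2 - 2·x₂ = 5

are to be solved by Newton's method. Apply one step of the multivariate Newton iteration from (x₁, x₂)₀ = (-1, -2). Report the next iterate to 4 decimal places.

At (-1, -2): F = (-8.0000, 4.0000).
Jacobian J = [[2·x₁ + 5·x₂^2 + x₂, 10·x₁·x₂ + x₁ - 4], [10·x₁, -2]].
At the point, J = [[16.0000, 15.0000], [-10.0000, -2.0000]] (det J = 118.0000).
Solving J·Δ = −F gives Δ = (0.3729, 0.1356).
Then the next iterate is (x₁, x₂)₁ = (-0.6271, -1.8644).

(-0.6271, -1.8644)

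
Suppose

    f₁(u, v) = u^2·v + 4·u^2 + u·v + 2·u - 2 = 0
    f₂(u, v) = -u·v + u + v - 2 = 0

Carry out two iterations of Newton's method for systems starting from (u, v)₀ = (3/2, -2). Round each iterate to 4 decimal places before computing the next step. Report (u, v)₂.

(1.2901, -2.4512)

At (3/2, -2): F = (2.5000, 0.5000).
Jacobian J = [[2·u·v + 8·u + v + 2, u^2 + u], [-v + 1, -u + 1]].
At the point, J = [[6.0000, 3.7500], [3.0000, -0.5000]] (det J = -14.2500).
Solving J·Δ = −F gives Δ = (-0.2193, -0.3158).
Then the next iterate is (u, v)₁ = (1.2807, -2.3158).
Round to (1.2807, -2.3158) and repeat: F = (0.357967, -0.069255), J = [[3.998110, 2.920892], [3.3158, -0.2807]].
Δ = (0.0094, -0.1354), so (u, v)₂ = (1.2901, -2.4512).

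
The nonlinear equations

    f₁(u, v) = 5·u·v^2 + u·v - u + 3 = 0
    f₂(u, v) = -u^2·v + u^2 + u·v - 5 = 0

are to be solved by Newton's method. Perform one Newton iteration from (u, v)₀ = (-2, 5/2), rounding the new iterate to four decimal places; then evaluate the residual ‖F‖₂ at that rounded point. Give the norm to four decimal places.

5.5576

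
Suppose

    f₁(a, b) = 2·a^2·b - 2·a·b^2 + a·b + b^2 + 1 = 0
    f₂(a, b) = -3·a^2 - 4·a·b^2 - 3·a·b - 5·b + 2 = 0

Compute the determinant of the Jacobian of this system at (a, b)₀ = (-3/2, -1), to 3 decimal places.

2.500

J = [[4·a·b - 2·b^2 + b, 2·a^2 - 4·a·b + a + 2·b], [-6·a - 4·b^2 - 3·b, -8·a·b - 3·a - 5]].
At the point, J = [[3.000, -5.000], [8.000, -12.500]].
det J = 2.500.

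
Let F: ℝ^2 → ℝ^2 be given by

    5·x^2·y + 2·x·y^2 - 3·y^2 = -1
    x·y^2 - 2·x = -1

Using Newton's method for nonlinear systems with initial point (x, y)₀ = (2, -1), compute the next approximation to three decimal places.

At (2, -1): F = (-18.000, -1.000).
Jacobian J = [[10·x·y + 2·y^2, 5·x^2 + 4·x·y - 6·y], [y^2 - 2, 2·x·y]].
At the point, J = [[-18.000, 18.000], [-1.000, -4.000]] (det J = 90.000).
Solving J·Δ = −F gives Δ = (-1.000, 0.000).
Then the next iterate is (x, y)₁ = (1.000, -1.000).

(1.000, -1.000)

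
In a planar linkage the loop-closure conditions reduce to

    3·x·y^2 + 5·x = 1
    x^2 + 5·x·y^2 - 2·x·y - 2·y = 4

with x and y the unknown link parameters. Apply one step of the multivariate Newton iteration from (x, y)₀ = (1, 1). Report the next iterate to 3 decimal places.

(-2.000, 3.833)

At (1, 1): F = (7.000, -2.000).
Jacobian J = [[3·y^2 + 5, 6·x·y], [2·x + 5·y^2 - 2·y, 10·x·y - 2·x - 2]].
At the point, J = [[8.000, 6.000], [5.000, 6.000]] (det J = 18.000).
Solving J·Δ = −F gives Δ = (-3.000, 2.833).
Then the next iterate is (x, y)₁ = (-2.000, 3.833).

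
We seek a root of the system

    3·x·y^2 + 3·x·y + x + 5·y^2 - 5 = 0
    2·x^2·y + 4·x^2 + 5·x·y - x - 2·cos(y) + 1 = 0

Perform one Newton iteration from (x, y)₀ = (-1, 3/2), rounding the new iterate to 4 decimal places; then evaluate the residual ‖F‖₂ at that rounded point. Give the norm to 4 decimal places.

6.5628

At (-1, 3/2): F = (-6.0000, 1.358526).
Jacobian J = [[3·y^2 + 3·y + 1, 6·x·y + 3·x + 10·y], [4·x·y + 8·x + 5·y - 1, 2·x^2 + 5·x + 2·sin(y)]].
At the point, J = [[12.2500, 3.0000], [-7.5000, -1.005010]] (det J = 10.188627).
Solving J·Δ = −F gives Δ = (-0.1918, 2.7833).
Then the next iterate is (x, y)₁ = (-1.1918, 4.2833).
Re-evaluating at (-1.1918, 4.2833): F = (4.630339, -4.650861), so ‖F‖₂ = 6.5628.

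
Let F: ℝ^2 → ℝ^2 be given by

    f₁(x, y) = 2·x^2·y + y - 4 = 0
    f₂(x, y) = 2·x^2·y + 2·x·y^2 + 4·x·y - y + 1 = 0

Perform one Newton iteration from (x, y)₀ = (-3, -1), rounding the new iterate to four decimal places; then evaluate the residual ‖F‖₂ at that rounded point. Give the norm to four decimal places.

2466.0250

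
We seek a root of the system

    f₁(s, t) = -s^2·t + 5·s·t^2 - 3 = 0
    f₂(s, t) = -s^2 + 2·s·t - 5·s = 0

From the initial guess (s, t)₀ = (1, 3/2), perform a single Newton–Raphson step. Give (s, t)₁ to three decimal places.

(0.234, 1.469)

At (1, 3/2): F = (6.750, -3.000).
Jacobian J = [[-2·s·t + 5·t^2, -s^2 + 10·s·t], [-2·s + 2·t - 5, 2·s]].
At the point, J = [[8.250, 14.000], [-4.000, 2.000]] (det J = 72.500).
Solving J·Δ = −F gives Δ = (-0.766, -0.031).
Then the next iterate is (s, t)₁ = (0.234, 1.469).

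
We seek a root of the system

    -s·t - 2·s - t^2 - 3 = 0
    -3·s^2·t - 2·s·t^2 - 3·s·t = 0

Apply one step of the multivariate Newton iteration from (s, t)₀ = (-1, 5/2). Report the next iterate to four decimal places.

(-0.9615, 1.2692)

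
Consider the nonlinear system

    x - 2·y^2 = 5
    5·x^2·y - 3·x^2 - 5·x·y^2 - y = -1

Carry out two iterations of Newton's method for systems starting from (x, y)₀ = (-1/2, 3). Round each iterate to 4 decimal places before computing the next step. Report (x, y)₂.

At (-1/2, 3): F = (-23.5000, 23.5000).
Jacobian J = [[1, -4·y], [10·x·y - 6·x - 5·y^2, 5·x^2 - 10·x·y - 1]].
At the point, J = [[1.0000, -12.0000], [-57.0000, 15.2500]] (det J = -668.7500).
Solving J·Δ = −F gives Δ = (-0.1142, -1.9679).
Then the next iterate is (x, y)₁ = (-0.6142, 1.0321).
Round to (-0.6142, 1.0321) and repeat: F = (-7.744661, 4.054253), J = [[1.0000, -4.1284], [-7.980110, 7.225366]].
Δ = (-1.5249, -2.2453), so (x, y)₂ = (-2.1391, -1.2132).

(-2.1391, -1.2132)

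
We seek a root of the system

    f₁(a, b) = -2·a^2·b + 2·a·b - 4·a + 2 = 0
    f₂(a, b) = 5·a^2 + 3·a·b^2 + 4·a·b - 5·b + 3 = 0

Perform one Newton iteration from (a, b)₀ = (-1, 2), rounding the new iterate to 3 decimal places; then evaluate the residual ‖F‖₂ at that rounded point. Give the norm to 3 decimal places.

2.907

At (-1, 2): F = (-2.000, -22.000).
Jacobian J = [[-4·a·b + 2·b - 4, -2·a^2 + 2·a], [10·a + 3·b^2 + 4·b, 6·a·b + 4·a - 5]].
At the point, J = [[8.000, -4.000], [10.000, -21.000]] (det J = -128.000).
Solving J·Δ = −F gives Δ = (-0.359, -1.219).
Then the next iterate is (a, b)₁ = (-1.359, 0.781).
Re-evaluating at (-1.359, 0.781): F = (2.42841, 1.59708), so ‖F‖₂ = 2.907.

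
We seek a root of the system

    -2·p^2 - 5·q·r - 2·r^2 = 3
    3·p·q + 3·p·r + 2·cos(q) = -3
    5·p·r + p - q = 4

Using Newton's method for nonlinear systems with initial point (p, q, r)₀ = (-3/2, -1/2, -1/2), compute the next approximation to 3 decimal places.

(-0.555, 2.227, -1.219)

At (-3/2, -1/2, -1/2): F = (-9.250, 9.25517, -1.250).
Jacobian J = [[-4·p, -5·r, -5·q - 4·r], [3·q + 3·r, 3·p - 2·sin(q), 3·p], [5·r + 1, -1, 5·p]].
At the point, J = [[6.000, 2.500, 4.500], [-3.000, -3.54115, -4.500], [-1.500, -1.000, -7.500]] (det J = 82.57395).
Solving J·Δ = −F gives Δ = (0.945, 2.727, -0.719).
Then the next iterate is (p, q, r)₁ = (-0.555, 2.227, -1.219).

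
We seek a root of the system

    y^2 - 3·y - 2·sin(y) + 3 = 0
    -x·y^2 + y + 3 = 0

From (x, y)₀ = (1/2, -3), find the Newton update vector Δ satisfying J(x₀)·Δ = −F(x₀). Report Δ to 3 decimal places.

At (1/2, -3): F = (21.28224, -4.500).
Jacobian J = [[0, 2·y - 2·cos(y) - 3], [-y^2, -2·x·y + 1]].
At the point, J = [[0.000, -7.02002], [-9.000, 4.000]] (det J = -63.18014).
Solving J·Δ = −F gives Δ = (0.847, 3.032).

(0.847, 3.032)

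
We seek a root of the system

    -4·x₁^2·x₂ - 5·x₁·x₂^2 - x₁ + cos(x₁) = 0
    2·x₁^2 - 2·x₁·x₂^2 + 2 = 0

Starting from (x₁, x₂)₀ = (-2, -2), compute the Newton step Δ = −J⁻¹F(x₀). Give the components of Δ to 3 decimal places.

(4.455, -2.830)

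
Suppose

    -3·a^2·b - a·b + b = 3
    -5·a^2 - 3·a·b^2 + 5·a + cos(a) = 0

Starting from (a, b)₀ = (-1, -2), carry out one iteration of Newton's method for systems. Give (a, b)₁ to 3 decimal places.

At (-1, -2): F = (-1.000, 2.54030).
Jacobian J = [[-6·a·b - b, -3·a^2 - a + 1], [-10·a - 3·b^2 - sin(a) + 5, -6·a·b]].
At the point, J = [[-10.000, -1.000], [3.84147, -12.000]] (det J = 123.84147).
Solving J·Δ = −F gives Δ = (-0.117, 0.174).
Then the next iterate is (a, b)₁ = (-1.117, -1.826).

(-1.117, -1.826)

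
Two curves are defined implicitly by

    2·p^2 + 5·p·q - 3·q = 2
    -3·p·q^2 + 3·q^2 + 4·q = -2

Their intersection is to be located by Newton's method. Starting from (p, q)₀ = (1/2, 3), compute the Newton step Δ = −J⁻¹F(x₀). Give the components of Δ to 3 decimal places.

(0.122, -1.863)

At (1/2, 3): F = (-3.000, 27.500).
Jacobian J = [[4·p + 5·q, 5·p - 3], [-3·q^2, -6·p·q + 6·q + 4]].
At the point, J = [[17.000, -0.500], [-27.000, 13.000]] (det J = 207.500).
Solving J·Δ = −F gives Δ = (0.122, -1.863).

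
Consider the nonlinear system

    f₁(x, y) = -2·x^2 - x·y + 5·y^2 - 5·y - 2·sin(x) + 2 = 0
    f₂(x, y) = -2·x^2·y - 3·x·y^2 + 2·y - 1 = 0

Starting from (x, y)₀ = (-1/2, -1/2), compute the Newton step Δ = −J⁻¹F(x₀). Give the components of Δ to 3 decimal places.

At (-1/2, -1/2): F = (5.95885, -1.375).
Jacobian J = [[-4·x - y - 2·cos(x), -x + 10·y - 5], [-4·x·y - 3·y^2, -2·x^2 - 6·x·y + 2]].
At the point, J = [[0.74483, -9.500], [-1.750, 0.000]] (det J = -16.625).
Solving J·Δ = −F gives Δ = (-0.786, 0.566).

(-0.786, 0.566)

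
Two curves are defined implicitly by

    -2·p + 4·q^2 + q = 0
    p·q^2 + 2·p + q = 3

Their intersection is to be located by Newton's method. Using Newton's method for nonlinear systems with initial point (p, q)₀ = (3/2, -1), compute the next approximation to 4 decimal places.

At (3/2, -1): F = (0.0000, 0.5000).
Jacobian J = [[-2, 8·q + 1], [q^2 + 2, 2·p·q + 1]].
At the point, J = [[-2.0000, -7.0000], [3.0000, -2.0000]] (det J = 25.0000).
Solving J·Δ = −F gives Δ = (-0.1400, 0.0400).
Then the next iterate is (p, q)₁ = (1.3600, -0.9600).

(1.3600, -0.9600)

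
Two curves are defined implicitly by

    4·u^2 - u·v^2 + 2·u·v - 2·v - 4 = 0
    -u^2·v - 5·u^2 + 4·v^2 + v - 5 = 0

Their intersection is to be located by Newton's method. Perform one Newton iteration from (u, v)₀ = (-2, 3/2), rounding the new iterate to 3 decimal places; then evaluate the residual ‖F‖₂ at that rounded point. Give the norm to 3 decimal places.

3.292

At (-2, 3/2): F = (7.500, -20.500).
Jacobian J = [[8·u - v^2 + 2·v, -2·u·v + 2·u - 2], [-2·u·v - 10·u, -u^2 + 8·v + 1]].
At the point, J = [[-15.250, 0.000], [26.000, 9.000]] (det J = -137.250).
Solving J·Δ = −F gives Δ = (0.492, 0.857).
Then the next iterate is (u, v)₁ = (-1.508, 2.357).
Re-evaluating at (-1.508, 2.357): F = (1.65116, 2.84851), so ‖F‖₂ = 3.292.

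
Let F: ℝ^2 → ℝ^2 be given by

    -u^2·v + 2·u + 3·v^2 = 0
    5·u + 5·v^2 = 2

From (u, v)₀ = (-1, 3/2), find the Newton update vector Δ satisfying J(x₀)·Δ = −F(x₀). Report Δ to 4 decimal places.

At (-1, 3/2): F = (3.2500, 4.2500).
Jacobian J = [[-2·u·v + 2, -u^2 + 6·v], [5, 10·v]].
At the point, J = [[5.0000, 8.0000], [5.0000, 15.0000]] (det J = 35.0000).
Solving J·Δ = −F gives Δ = (-0.4214, -0.1429).

(-0.4214, -0.1429)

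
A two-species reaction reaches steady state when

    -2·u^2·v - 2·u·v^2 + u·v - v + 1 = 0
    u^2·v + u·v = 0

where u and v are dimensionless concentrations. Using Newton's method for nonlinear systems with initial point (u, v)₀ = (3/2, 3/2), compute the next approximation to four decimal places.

(0.6193, 1.4091)

At (3/2, 3/2): F = (-11.7500, 5.6250).
Jacobian J = [[-4·u·v - 2·v^2 + v, -2·u^2 - 4·u·v + u - 1], [2·u·v + v, u^2 + u]].
At the point, J = [[-12.0000, -13.0000], [6.0000, 3.7500]] (det J = 33.0000).
Solving J·Δ = −F gives Δ = (-0.8807, -0.0909).
Then the next iterate is (u, v)₁ = (0.6193, 1.4091).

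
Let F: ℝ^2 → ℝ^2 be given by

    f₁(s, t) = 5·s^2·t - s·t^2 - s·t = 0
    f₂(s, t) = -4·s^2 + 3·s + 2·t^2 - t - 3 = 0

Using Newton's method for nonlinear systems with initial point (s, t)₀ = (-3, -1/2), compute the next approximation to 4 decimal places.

At (-3, -1/2): F = (-23.2500, -47.0000).
Jacobian J = [[10·s·t - t^2 - t, 5·s^2 - 2·s·t - s], [-8·s + 3, 4·t - 1]].
At the point, J = [[15.2500, 45.0000], [27.0000, -3.0000]] (det J = -1260.7500).
Solving J·Δ = −F gives Δ = (1.7329, -0.0706).
Then the next iterate is (s, t)₁ = (-1.2671, -0.5706).

(-1.2671, -0.5706)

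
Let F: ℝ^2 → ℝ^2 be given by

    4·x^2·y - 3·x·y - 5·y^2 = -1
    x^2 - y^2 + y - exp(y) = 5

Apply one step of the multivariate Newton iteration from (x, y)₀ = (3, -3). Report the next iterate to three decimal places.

At (3, -3): F = (-125.000, -8.04979).
Jacobian J = [[8·x·y - 3·y, 4·x^2 - 3·x - 10·y], [2·x, -2·y - exp(y) + 1]].
At the point, J = [[-63.000, 57.000], [6.000, 6.95021]] (det J = -779.86341).
Solving J·Δ = −F gives Δ = (-0.526, 1.612).
Then the next iterate is (x, y)₁ = (2.474, -1.388).

(2.474, -1.388)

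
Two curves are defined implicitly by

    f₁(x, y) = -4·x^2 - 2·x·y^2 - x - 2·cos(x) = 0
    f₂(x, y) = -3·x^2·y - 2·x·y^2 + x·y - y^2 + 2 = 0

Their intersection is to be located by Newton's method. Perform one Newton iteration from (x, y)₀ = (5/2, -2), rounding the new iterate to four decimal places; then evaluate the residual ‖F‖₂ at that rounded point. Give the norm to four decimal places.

15.0970

At (5/2, -2): F = (-45.897713, 10.5000).
Jacobian J = [[-8·x - 2·y^2 + 2·sin(x) - 1, -4·x·y], [-6·x·y - 2·y^2 + y, -3·x^2 - 4·x·y + x - 2·y]].
At the point, J = [[-27.803056, 20.0000], [20.0000, 7.7500]] (det J = -615.473682).
Solving J·Δ = −F gives Δ = (-0.9191, 1.0171).
Then the next iterate is (x, y)₁ = (1.5809, -0.9829).
Re-evaluating at (1.5809, -0.9829): F = (-14.612263, 3.794973), so ‖F‖₂ = 15.0970.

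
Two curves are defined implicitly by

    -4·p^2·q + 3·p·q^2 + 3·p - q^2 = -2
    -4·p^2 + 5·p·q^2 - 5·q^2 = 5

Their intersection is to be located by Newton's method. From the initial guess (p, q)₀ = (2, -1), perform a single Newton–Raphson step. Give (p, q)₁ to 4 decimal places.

(0.6047, -1.0652)

At (2, -1): F = (29.0000, -16.0000).
Jacobian J = [[-8·p·q + 3·q^2 + 3, -4·p^2 + 6·p·q - 2·q], [-8·p + 5·q^2, 10·p·q - 10·q]].
At the point, J = [[22.0000, -26.0000], [-11.0000, -10.0000]] (det J = -506.0000).
Solving J·Δ = −F gives Δ = (-1.3953, -0.0652).
Then the next iterate is (p, q)₁ = (0.6047, -1.0652).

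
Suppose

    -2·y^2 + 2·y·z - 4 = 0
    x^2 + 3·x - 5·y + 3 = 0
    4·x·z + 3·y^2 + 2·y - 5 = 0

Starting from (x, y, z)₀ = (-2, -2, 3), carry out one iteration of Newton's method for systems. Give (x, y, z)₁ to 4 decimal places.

At (-2, -2, 3): F = (-24.0000, 11.0000, -21.0000).
Jacobian J = [[0, -4·y + 2·z, 2·y], [2·x + 3, -5, 0], [4·z, 6·y + 2, 4·x]].
At the point, J = [[0.0000, 14.0000, -4.0000], [-1.0000, -5.0000, 0.0000], [12.0000, -10.0000, -8.0000]] (det J = -392.0000).
Solving J·Δ = −F gives Δ = (2.8878, 1.6224, -0.3214).
Then the next iterate is (x, y, z)₁ = (0.8878, -0.3776, 2.6786).

(0.8878, -0.3776, 2.6786)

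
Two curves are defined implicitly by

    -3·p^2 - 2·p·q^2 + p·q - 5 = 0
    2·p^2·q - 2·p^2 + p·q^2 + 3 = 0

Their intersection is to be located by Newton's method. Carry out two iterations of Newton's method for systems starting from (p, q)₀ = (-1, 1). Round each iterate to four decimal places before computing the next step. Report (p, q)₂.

(-2.2125, 4.5356)

At (-1, 1): F = (-7.0000, 2.0000).
Jacobian J = [[-6·p - 2·q^2 + q, -4·p·q + p], [4·p·q - 4·p + q^2, 2·p^2 + 2·p·q]].
At the point, J = [[5.0000, 3.0000], [1.0000, 0.0000]] (det J = -3.0000).
Solving J·Δ = −F gives Δ = (-2.0000, 5.6667).
Then the next iterate is (p, q)₁ = (-3.0000, 6.6667).
Round to (-3.0000, 6.6667) and repeat: F = (214.669233, -28.334067), J = [[-64.223078, 77.0004], [-23.555511, -22.0002]].
Δ = (0.7875, -2.1311), so (p, q)₂ = (-2.2125, 4.5356).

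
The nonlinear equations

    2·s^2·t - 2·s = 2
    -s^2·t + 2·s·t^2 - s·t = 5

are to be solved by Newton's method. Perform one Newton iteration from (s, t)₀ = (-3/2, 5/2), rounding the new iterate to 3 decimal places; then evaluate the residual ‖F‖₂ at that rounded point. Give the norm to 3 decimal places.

At (-3/2, 5/2): F = (12.250, -25.625).
Jacobian J = [[4·s·t - 2, 2·s^2], [-2·s·t + 2·t^2 - t, -s^2 + 4·s·t - s]].
At the point, J = [[-17.000, 4.500], [17.500, -15.750]] (det J = 189.000).
Solving J·Δ = −F gives Δ = (0.411, -1.171).
Then the next iterate is (s, t)₁ = (-1.089, 1.329).
Re-evaluating at (-1.089, 1.329): F = (3.33018, -8.97568), so ‖F‖₂ = 9.574.

9.574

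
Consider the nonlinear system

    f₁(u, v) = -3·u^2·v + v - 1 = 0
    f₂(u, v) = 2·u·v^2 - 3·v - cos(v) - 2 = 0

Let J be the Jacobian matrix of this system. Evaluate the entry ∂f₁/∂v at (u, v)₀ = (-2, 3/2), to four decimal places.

-11.0000

∂f₁/∂v = -3·u^2 + 1.
At (-2, 3/2) this is -11.0000.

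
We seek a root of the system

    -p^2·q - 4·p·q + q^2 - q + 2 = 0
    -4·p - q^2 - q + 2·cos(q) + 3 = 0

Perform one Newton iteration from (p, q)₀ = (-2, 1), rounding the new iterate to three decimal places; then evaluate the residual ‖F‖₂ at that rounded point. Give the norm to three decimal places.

5.205

At (-2, 1): F = (6.000, 10.08060).
Jacobian J = [[-2·p·q - 4·q, -p^2 - 4·p + 2·q - 1], [-4, -2·q - 2·sin(q) - 1]].
At the point, J = [[0.000, 5.000], [-4.000, -4.68294]] (det J = 20.000).
Solving J·Δ = −F gives Δ = (3.925, -1.200).
Then the next iterate is (p, q)₁ = (1.925, -0.200).
Re-evaluating at (1.925, -0.200): F = (4.52113, -2.57987), so ‖F‖₂ = 5.205.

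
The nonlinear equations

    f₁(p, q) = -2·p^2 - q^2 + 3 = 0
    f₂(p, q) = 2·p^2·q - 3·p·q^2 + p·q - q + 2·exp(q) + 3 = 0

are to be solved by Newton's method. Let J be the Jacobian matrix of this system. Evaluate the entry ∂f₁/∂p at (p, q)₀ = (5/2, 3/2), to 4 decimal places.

∂f₁/∂p = -4·p.
At (5/2, 3/2) this is -10.0000.

-10.0000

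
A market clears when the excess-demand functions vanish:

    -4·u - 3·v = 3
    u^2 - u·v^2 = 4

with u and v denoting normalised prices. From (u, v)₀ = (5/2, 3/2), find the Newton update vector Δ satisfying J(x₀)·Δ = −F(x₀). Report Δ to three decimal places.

At (5/2, 3/2): F = (-17.500, -3.375).
Jacobian J = [[-4, -3], [2·u - v^2, -2·u·v]].
At the point, J = [[-4.000, -3.000], [2.750, -7.500]] (det J = 38.250).
Solving J·Δ = −F gives Δ = (-3.167, -1.611).

(-3.167, -1.611)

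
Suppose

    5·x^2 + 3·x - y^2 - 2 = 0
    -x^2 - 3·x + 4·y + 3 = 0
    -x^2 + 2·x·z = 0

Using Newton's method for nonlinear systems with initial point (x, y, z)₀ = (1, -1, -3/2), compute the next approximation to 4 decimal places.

At (1, -1, -3/2): F = (5.0000, -5.0000, -4.0000).
Jacobian J = [[10·x + 3, -2·y, 0], [-2·x - 3, 4, 0], [-2·x + 2·z, 0, 2·x]].
At the point, J = [[13.0000, 2.0000, 0.0000], [-5.0000, 4.0000, 0.0000], [-5.0000, 0.0000, 2.0000]] (det J = 124.0000).
Solving J·Δ = −F gives Δ = (-0.4839, 0.6452, 0.7903).
Then the next iterate is (x, y, z)₁ = (0.5161, -0.3548, -0.7097).

(0.5161, -0.3548, -0.7097)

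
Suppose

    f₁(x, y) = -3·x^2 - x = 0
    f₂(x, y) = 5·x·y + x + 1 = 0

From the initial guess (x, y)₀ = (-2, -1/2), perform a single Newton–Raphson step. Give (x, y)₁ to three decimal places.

(-1.091, -0.236)

At (-2, -1/2): F = (-10.000, 4.000).
Jacobian J = [[-6·x - 1, 0], [5·y + 1, 5·x]].
At the point, J = [[11.000, 0.000], [-1.500, -10.000]] (det J = -110.000).
Solving J·Δ = −F gives Δ = (0.909, 0.264).
Then the next iterate is (x, y)₁ = (-1.091, -0.236).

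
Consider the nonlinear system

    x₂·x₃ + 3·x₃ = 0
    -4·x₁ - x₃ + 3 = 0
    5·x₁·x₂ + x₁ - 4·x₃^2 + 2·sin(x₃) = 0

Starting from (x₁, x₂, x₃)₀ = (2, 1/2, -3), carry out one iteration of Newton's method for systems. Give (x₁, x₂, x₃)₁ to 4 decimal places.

(0.9969, -0.6521, -0.9875)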